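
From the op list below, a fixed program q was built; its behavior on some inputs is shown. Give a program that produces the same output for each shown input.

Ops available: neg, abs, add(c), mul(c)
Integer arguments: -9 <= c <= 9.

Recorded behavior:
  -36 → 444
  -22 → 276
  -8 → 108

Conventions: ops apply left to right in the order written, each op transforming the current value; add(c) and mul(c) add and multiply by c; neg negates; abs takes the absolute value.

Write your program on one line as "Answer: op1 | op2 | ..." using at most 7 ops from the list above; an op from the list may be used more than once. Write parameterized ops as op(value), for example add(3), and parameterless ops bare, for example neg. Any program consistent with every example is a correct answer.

abs | mul(-2) | neg | add(2) | mul(3) | mul(2)

Check, running the answer program on each example:
  -36 -> 36 -> -72 -> 72 -> 74 -> 222 -> 444
  -22 -> 22 -> -44 -> 44 -> 46 -> 138 -> 276
  -8 -> 8 -> -16 -> 16 -> 18 -> 54 -> 108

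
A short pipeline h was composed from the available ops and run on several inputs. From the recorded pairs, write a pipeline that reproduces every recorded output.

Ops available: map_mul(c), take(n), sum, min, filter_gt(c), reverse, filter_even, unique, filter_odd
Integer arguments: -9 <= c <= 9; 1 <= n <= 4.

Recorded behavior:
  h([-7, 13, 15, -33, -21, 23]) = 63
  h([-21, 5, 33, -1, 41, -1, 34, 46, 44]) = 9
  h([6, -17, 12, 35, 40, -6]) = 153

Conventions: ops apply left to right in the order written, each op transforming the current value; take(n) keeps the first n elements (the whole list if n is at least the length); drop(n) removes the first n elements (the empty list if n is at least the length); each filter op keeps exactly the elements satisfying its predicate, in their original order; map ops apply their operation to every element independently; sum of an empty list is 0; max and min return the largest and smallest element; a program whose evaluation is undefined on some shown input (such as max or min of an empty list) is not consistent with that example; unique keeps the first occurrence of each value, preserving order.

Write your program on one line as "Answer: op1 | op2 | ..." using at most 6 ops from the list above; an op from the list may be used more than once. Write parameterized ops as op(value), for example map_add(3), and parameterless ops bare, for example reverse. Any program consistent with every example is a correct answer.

unique | filter_odd | map_mul(-9) | filter_gt(-7) | min

Check, running the answer program on each example:
  [-7, 13, 15, -33, -21, 23] -> [-7, 13, 15, -33, -21, 23] -> [-7, 13, 15, -33, -21, 23] -> [63, -117, -135, 297, 189, -207] -> [63, 297, 189] -> 63
  [-21, 5, 33, -1, 41, -1, 34, 46, 44] -> [-21, 5, 33, -1, 41, 34, 46, 44] -> [-21, 5, 33, -1, 41] -> [189, -45, -297, 9, -369] -> [189, 9] -> 9
  [6, -17, 12, 35, 40, -6] -> [6, -17, 12, 35, 40, -6] -> [-17, 35] -> [153, -315] -> [153] -> 153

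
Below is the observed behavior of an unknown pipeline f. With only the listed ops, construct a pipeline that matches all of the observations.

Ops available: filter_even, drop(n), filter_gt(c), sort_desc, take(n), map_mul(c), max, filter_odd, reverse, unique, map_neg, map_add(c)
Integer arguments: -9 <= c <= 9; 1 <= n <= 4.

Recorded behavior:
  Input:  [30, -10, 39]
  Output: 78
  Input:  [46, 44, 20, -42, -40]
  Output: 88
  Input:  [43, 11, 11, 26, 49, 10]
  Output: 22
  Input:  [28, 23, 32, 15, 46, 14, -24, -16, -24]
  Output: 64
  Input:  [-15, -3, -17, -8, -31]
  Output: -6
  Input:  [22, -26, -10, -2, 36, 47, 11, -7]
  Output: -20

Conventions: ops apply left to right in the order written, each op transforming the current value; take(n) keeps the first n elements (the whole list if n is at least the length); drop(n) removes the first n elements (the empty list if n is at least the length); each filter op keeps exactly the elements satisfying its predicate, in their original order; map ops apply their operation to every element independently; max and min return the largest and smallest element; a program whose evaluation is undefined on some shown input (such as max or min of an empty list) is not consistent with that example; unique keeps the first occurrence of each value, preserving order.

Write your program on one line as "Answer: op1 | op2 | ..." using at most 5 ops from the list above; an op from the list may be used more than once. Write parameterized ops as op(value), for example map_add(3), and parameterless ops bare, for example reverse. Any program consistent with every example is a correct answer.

drop(1) | map_neg | take(2) | map_mul(-2) | max

Check, running the answer program on each example:
  [30, -10, 39] -> [-10, 39] -> [10, -39] -> [10, -39] -> [-20, 78] -> 78
  [46, 44, 20, -42, -40] -> [44, 20, -42, -40] -> [-44, -20, 42, 40] -> [-44, -20] -> [88, 40] -> 88
  [43, 11, 11, 26, 49, 10] -> [11, 11, 26, 49, 10] -> [-11, -11, -26, -49, -10] -> [-11, -11] -> [22, 22] -> 22
  [28, 23, 32, 15, 46, 14, -24, -16, -24] -> [23, 32, 15, 46, 14, -24, -16, -24] -> [-23, -32, -15, -46, -14, 24, 16, 24] -> [-23, -32] -> [46, 64] -> 64
  [-15, -3, -17, -8, -31] -> [-3, -17, -8, -31] -> [3, 17, 8, 31] -> [3, 17] -> [-6, -34] -> -6
  [22, -26, -10, -2, 36, 47, 11, -7] -> [-26, -10, -2, 36, 47, 11, -7] -> [26, 10, 2, -36, -47, -11, 7] -> [26, 10] -> [-52, -20] -> -20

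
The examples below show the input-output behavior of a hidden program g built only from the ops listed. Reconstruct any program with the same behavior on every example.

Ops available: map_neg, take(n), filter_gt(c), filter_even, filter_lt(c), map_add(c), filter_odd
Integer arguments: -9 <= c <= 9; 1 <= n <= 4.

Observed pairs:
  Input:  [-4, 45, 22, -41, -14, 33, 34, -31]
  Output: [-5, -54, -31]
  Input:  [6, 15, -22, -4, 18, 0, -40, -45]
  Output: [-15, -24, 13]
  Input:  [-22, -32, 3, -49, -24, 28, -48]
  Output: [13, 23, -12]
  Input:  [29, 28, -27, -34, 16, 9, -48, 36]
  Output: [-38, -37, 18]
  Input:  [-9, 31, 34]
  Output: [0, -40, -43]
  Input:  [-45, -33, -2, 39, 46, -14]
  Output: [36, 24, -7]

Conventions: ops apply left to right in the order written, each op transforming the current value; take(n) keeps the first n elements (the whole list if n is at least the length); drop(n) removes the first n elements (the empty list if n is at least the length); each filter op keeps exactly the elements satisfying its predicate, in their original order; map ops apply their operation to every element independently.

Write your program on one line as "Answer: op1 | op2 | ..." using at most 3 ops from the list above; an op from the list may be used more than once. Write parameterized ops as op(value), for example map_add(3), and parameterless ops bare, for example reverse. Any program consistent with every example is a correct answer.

map_neg | map_add(-9) | take(3)

Check, running the answer program on each example:
  [-4, 45, 22, -41, -14, 33, 34, -31] -> [4, -45, -22, 41, 14, -33, -34, 31] -> [-5, -54, -31, 32, 5, -42, -43, 22] -> [-5, -54, -31]
  [6, 15, -22, -4, 18, 0, -40, -45] -> [-6, -15, 22, 4, -18, 0, 40, 45] -> [-15, -24, 13, -5, -27, -9, 31, 36] -> [-15, -24, 13]
  [-22, -32, 3, -49, -24, 28, -48] -> [22, 32, -3, 49, 24, -28, 48] -> [13, 23, -12, 40, 15, -37, 39] -> [13, 23, -12]
  [29, 28, -27, -34, 16, 9, -48, 36] -> [-29, -28, 27, 34, -16, -9, 48, -36] -> [-38, -37, 18, 25, -25, -18, 39, -45] -> [-38, -37, 18]
  [-9, 31, 34] -> [9, -31, -34] -> [0, -40, -43] -> [0, -40, -43]
  [-45, -33, -2, 39, 46, -14] -> [45, 33, 2, -39, -46, 14] -> [36, 24, -7, -48, -55, 5] -> [36, 24, -7]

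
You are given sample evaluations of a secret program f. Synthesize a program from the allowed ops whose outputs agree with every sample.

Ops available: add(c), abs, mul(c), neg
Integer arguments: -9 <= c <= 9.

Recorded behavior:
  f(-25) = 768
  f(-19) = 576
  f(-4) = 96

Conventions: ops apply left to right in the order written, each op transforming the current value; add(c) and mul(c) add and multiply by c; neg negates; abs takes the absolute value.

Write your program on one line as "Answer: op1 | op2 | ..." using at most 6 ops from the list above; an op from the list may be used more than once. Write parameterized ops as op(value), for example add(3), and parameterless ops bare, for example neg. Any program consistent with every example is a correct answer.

mul(4) | mul(2) | add(8) | abs | mul(4)

Check, running the answer program on each example:
  -25 -> -100 -> -200 -> -192 -> 192 -> 768
  -19 -> -76 -> -152 -> -144 -> 144 -> 576
  -4 -> -16 -> -32 -> -24 -> 24 -> 96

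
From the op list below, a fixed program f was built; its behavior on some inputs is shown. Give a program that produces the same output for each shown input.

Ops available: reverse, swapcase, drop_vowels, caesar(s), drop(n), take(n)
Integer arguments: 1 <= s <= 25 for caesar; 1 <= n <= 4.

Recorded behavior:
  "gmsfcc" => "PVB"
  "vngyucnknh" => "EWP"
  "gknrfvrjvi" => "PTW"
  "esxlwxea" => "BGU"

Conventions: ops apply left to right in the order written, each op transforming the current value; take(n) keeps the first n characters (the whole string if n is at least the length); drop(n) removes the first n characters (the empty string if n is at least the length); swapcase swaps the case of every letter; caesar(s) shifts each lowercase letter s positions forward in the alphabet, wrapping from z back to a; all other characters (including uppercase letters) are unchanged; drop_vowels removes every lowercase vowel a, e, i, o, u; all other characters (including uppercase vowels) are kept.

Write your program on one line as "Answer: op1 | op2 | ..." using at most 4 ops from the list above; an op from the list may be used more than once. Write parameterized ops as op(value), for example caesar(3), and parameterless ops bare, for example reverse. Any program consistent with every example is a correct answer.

drop_vowels | caesar(9) | swapcase | take(3)

Check, running the answer program on each example:
  "gmsfcc" -> "gmsfcc" -> "pvboll" -> "PVBOLL" -> "PVB"
  "vngyucnknh" -> "vngycnknh" -> "ewphlwtwq" -> "EWPHLWTWQ" -> "EWP"
  "gknrfvrjvi" -> "gknrfvrjv" -> "ptwaoease" -> "PTWAOEASE" -> "PTW"
  "esxlwxea" -> "sxlwx" -> "bgufg" -> "BGUFG" -> "BGU"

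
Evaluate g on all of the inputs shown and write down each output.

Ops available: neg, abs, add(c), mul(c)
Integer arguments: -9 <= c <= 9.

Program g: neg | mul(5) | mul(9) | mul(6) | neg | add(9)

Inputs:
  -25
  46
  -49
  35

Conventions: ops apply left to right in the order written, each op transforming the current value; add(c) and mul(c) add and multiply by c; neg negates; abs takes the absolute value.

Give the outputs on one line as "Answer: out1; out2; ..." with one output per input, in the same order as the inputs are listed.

Execution, op by op:
  -25 -> 25 -> 125 -> 1125 -> 6750 -> -6750 -> -6741
  46 -> -46 -> -230 -> -2070 -> -12420 -> 12420 -> 12429
  -49 -> 49 -> 245 -> 2205 -> 13230 -> -13230 -> -13221
  35 -> -35 -> -175 -> -1575 -> -9450 -> 9450 -> 9459

-6741; 12429; -13221; 9459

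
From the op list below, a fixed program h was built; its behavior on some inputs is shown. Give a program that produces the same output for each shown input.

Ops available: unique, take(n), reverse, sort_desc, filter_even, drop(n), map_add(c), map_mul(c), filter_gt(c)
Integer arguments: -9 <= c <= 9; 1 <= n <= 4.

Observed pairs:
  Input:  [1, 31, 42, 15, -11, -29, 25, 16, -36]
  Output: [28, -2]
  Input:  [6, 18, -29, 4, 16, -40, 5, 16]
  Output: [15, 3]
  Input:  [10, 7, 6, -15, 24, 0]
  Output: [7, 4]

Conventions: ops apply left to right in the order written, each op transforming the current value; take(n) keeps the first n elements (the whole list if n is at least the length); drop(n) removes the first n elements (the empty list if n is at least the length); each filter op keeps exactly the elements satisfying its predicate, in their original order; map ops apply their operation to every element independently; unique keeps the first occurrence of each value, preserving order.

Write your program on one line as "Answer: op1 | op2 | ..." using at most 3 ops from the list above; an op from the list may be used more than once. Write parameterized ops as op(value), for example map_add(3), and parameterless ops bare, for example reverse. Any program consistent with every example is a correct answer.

take(2) | sort_desc | map_add(-3)

Check, running the answer program on each example:
  [1, 31, 42, 15, -11, -29, 25, 16, -36] -> [1, 31] -> [31, 1] -> [28, -2]
  [6, 18, -29, 4, 16, -40, 5, 16] -> [6, 18] -> [18, 6] -> [15, 3]
  [10, 7, 6, -15, 24, 0] -> [10, 7] -> [10, 7] -> [7, 4]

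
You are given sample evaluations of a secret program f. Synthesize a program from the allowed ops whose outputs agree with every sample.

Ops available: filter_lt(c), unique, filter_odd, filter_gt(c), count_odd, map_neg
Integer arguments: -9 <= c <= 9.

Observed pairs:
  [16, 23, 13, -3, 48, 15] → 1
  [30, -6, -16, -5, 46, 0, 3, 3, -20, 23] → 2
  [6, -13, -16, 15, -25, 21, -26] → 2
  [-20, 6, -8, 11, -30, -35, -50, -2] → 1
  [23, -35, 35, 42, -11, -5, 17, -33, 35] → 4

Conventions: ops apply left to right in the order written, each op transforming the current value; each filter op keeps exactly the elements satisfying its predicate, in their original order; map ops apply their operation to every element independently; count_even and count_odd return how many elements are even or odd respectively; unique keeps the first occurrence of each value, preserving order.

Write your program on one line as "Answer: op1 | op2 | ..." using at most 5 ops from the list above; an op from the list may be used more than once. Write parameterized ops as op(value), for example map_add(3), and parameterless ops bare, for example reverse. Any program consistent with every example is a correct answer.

map_neg | filter_gt(-4) | unique | count_odd

Check, running the answer program on each example:
  [16, 23, 13, -3, 48, 15] -> [-16, -23, -13, 3, -48, -15] -> [3] -> [3] -> 1
  [30, -6, -16, -5, 46, 0, 3, 3, -20, 23] -> [-30, 6, 16, 5, -46, 0, -3, -3, 20, -23] -> [6, 16, 5, 0, -3, -3, 20] -> [6, 16, 5, 0, -3, 20] -> 2
  [6, -13, -16, 15, -25, 21, -26] -> [-6, 13, 16, -15, 25, -21, 26] -> [13, 16, 25, 26] -> [13, 16, 25, 26] -> 2
  [-20, 6, -8, 11, -30, -35, -50, -2] -> [20, -6, 8, -11, 30, 35, 50, 2] -> [20, 8, 30, 35, 50, 2] -> [20, 8, 30, 35, 50, 2] -> 1
  [23, -35, 35, 42, -11, -5, 17, -33, 35] -> [-23, 35, -35, -42, 11, 5, -17, 33, -35] -> [35, 11, 5, 33] -> [35, 11, 5, 33] -> 4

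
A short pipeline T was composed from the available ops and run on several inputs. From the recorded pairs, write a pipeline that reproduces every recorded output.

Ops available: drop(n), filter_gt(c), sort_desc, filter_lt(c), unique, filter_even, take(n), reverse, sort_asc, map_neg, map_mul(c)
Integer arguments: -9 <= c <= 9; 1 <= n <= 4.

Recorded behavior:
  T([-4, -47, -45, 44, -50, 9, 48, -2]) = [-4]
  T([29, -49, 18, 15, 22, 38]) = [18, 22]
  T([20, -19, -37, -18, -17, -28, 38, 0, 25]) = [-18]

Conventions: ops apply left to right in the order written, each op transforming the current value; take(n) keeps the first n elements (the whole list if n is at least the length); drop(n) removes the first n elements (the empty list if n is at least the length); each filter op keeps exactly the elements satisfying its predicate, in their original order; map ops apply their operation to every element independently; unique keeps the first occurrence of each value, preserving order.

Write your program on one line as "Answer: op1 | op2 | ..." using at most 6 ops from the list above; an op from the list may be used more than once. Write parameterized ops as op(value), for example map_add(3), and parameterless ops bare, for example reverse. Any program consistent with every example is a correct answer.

sort_asc | drop(2) | take(2) | reverse | filter_even | reverse

Check, running the answer program on each example:
  [-4, -47, -45, 44, -50, 9, 48, -2] -> [-50, -47, -45, -4, -2, 9, 44, 48] -> [-45, -4, -2, 9, 44, 48] -> [-45, -4] -> [-4, -45] -> [-4] -> [-4]
  [29, -49, 18, 15, 22, 38] -> [-49, 15, 18, 22, 29, 38] -> [18, 22, 29, 38] -> [18, 22] -> [22, 18] -> [22, 18] -> [18, 22]
  [20, -19, -37, -18, -17, -28, 38, 0, 25] -> [-37, -28, -19, -18, -17, 0, 20, 25, 38] -> [-19, -18, -17, 0, 20, 25, 38] -> [-19, -18] -> [-18, -19] -> [-18] -> [-18]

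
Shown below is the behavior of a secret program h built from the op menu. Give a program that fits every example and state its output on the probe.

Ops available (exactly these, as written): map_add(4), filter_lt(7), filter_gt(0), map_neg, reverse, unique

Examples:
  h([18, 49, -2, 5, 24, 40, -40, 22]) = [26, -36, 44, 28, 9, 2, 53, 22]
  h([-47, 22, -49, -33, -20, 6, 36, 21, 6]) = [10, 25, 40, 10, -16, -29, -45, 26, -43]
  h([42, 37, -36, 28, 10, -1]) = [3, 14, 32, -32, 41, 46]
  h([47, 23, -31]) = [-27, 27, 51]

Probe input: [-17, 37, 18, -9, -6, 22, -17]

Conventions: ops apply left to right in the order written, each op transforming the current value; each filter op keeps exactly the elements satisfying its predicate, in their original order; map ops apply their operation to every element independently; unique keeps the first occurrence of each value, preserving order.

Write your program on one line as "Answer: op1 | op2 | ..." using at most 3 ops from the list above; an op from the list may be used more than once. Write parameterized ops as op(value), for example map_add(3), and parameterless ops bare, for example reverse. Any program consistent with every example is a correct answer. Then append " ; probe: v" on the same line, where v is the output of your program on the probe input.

map_add(4) | reverse ; probe: [-13, 26, -2, -5, 22, 41, -13]

Check, running the answer program on each example:
  [18, 49, -2, 5, 24, 40, -40, 22] -> [22, 53, 2, 9, 28, 44, -36, 26] -> [26, -36, 44, 28, 9, 2, 53, 22]
  [-47, 22, -49, -33, -20, 6, 36, 21, 6] -> [-43, 26, -45, -29, -16, 10, 40, 25, 10] -> [10, 25, 40, 10, -16, -29, -45, 26, -43]
  [42, 37, -36, 28, 10, -1] -> [46, 41, -32, 32, 14, 3] -> [3, 14, 32, -32, 41, 46]
  [47, 23, -31] -> [51, 27, -27] -> [-27, 27, 51]
  probe: [-17, 37, 18, -9, -6, 22, -17] -> [-13, 41, 22, -5, -2, 26, -13] -> [-13, 26, -2, -5, 22, 41, -13]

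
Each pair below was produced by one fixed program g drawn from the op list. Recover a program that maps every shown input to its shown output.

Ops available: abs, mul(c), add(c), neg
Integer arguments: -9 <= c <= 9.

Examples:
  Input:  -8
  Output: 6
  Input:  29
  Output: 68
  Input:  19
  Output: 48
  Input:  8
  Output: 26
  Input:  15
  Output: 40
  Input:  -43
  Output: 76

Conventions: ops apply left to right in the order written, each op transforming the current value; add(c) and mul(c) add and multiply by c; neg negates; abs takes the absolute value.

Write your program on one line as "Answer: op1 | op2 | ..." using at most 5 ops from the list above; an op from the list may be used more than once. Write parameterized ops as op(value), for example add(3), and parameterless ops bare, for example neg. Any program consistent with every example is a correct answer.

neg | add(-5) | abs | mul(2)

Check, running the answer program on each example:
  -8 -> 8 -> 3 -> 3 -> 6
  29 -> -29 -> -34 -> 34 -> 68
  19 -> -19 -> -24 -> 24 -> 48
  8 -> -8 -> -13 -> 13 -> 26
  15 -> -15 -> -20 -> 20 -> 40
  -43 -> 43 -> 38 -> 38 -> 76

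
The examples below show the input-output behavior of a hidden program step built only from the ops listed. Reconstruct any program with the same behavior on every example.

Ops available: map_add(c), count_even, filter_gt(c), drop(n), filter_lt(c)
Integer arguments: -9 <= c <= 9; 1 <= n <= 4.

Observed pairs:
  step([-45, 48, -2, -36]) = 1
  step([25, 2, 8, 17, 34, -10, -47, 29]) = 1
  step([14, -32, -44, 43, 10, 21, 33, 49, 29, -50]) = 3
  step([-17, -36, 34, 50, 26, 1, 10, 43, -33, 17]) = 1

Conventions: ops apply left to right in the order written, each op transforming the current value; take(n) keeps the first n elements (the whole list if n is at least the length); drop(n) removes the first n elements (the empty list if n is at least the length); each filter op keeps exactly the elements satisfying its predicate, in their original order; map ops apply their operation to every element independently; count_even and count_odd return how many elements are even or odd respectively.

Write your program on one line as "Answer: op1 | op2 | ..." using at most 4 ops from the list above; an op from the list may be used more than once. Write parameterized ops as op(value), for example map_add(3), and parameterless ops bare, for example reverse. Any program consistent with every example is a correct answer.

drop(1) | filter_lt(-8) | count_even

Check, running the answer program on each example:
  [-45, 48, -2, -36] -> [48, -2, -36] -> [-36] -> 1
  [25, 2, 8, 17, 34, -10, -47, 29] -> [2, 8, 17, 34, -10, -47, 29] -> [-10, -47] -> 1
  [14, -32, -44, 43, 10, 21, 33, 49, 29, -50] -> [-32, -44, 43, 10, 21, 33, 49, 29, -50] -> [-32, -44, -50] -> 3
  [-17, -36, 34, 50, 26, 1, 10, 43, -33, 17] -> [-36, 34, 50, 26, 1, 10, 43, -33, 17] -> [-36, -33] -> 1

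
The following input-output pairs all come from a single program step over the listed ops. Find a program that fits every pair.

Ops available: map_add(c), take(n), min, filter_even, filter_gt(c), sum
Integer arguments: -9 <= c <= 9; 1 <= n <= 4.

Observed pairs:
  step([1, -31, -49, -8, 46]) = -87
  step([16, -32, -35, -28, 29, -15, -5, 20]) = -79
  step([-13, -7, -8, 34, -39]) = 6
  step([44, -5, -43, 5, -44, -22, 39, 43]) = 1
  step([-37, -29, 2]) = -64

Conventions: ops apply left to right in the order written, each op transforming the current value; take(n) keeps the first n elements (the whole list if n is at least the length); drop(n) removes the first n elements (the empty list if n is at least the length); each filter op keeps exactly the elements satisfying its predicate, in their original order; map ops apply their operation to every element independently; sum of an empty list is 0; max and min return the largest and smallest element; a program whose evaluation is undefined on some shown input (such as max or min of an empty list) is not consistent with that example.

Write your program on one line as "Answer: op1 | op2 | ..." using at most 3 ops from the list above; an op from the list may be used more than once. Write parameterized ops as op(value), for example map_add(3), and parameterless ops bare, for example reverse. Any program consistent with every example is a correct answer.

take(4) | sum

Check, running the answer program on each example:
  [1, -31, -49, -8, 46] -> [1, -31, -49, -8] -> -87
  [16, -32, -35, -28, 29, -15, -5, 20] -> [16, -32, -35, -28] -> -79
  [-13, -7, -8, 34, -39] -> [-13, -7, -8, 34] -> 6
  [44, -5, -43, 5, -44, -22, 39, 43] -> [44, -5, -43, 5] -> 1
  [-37, -29, 2] -> [-37, -29, 2] -> -64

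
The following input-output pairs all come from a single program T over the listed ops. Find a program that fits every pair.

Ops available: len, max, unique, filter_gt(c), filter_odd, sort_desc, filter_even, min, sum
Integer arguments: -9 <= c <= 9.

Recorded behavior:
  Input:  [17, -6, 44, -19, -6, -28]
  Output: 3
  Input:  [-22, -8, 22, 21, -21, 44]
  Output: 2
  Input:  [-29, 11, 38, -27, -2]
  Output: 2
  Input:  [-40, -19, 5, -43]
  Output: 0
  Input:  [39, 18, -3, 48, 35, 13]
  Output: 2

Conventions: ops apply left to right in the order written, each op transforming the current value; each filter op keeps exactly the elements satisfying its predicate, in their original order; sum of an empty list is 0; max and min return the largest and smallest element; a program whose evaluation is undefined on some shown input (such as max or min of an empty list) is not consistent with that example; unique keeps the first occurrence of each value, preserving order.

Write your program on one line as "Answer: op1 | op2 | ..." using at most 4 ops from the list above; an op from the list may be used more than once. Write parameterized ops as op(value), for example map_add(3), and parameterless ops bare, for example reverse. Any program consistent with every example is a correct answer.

filter_gt(-7) | sort_desc | filter_even | len

Check, running the answer program on each example:
  [17, -6, 44, -19, -6, -28] -> [17, -6, 44, -6] -> [44, 17, -6, -6] -> [44, -6, -6] -> 3
  [-22, -8, 22, 21, -21, 44] -> [22, 21, 44] -> [44, 22, 21] -> [44, 22] -> 2
  [-29, 11, 38, -27, -2] -> [11, 38, -2] -> [38, 11, -2] -> [38, -2] -> 2
  [-40, -19, 5, -43] -> [5] -> [5] -> [] -> 0
  [39, 18, -3, 48, 35, 13] -> [39, 18, -3, 48, 35, 13] -> [48, 39, 35, 18, 13, -3] -> [48, 18] -> 2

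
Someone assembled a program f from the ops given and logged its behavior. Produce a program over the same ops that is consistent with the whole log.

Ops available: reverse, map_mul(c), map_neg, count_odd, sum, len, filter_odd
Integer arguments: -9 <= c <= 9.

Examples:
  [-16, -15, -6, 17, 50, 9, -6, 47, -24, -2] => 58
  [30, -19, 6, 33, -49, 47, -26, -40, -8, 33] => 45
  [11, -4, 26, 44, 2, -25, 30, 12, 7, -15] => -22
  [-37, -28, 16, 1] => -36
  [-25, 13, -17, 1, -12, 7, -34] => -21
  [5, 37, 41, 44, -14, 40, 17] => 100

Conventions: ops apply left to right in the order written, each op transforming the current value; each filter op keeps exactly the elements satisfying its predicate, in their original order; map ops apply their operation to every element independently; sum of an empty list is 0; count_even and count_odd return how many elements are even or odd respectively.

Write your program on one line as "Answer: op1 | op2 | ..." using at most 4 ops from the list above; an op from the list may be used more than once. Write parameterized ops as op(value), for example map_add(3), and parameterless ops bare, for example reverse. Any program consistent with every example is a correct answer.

filter_odd | reverse | sum

Check, running the answer program on each example:
  [-16, -15, -6, 17, 50, 9, -6, 47, -24, -2] -> [-15, 17, 9, 47] -> [47, 9, 17, -15] -> 58
  [30, -19, 6, 33, -49, 47, -26, -40, -8, 33] -> [-19, 33, -49, 47, 33] -> [33, 47, -49, 33, -19] -> 45
  [11, -4, 26, 44, 2, -25, 30, 12, 7, -15] -> [11, -25, 7, -15] -> [-15, 7, -25, 11] -> -22
  [-37, -28, 16, 1] -> [-37, 1] -> [1, -37] -> -36
  [-25, 13, -17, 1, -12, 7, -34] -> [-25, 13, -17, 1, 7] -> [7, 1, -17, 13, -25] -> -21
  [5, 37, 41, 44, -14, 40, 17] -> [5, 37, 41, 17] -> [17, 41, 37, 5] -> 100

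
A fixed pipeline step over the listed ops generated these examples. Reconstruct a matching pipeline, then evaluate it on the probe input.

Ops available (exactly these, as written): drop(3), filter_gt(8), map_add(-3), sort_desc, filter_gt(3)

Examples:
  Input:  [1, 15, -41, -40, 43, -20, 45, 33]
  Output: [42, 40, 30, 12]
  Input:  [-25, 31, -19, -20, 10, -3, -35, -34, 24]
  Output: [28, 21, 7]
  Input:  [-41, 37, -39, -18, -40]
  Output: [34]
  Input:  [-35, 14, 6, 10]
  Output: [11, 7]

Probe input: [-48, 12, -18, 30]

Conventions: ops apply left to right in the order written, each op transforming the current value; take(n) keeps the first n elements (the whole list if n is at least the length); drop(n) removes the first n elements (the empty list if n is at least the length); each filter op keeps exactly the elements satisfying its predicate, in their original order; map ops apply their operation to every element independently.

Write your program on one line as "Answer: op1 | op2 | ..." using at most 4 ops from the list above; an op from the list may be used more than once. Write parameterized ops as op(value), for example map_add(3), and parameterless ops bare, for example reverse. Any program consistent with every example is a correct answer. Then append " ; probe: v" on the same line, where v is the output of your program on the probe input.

map_add(-3) | filter_gt(3) | sort_desc ; probe: [27, 9]

Check, running the answer program on each example:
  [1, 15, -41, -40, 43, -20, 45, 33] -> [-2, 12, -44, -43, 40, -23, 42, 30] -> [12, 40, 42, 30] -> [42, 40, 30, 12]
  [-25, 31, -19, -20, 10, -3, -35, -34, 24] -> [-28, 28, -22, -23, 7, -6, -38, -37, 21] -> [28, 7, 21] -> [28, 21, 7]
  [-41, 37, -39, -18, -40] -> [-44, 34, -42, -21, -43] -> [34] -> [34]
  [-35, 14, 6, 10] -> [-38, 11, 3, 7] -> [11, 7] -> [11, 7]
  probe: [-48, 12, -18, 30] -> [-51, 9, -21, 27] -> [9, 27] -> [27, 9]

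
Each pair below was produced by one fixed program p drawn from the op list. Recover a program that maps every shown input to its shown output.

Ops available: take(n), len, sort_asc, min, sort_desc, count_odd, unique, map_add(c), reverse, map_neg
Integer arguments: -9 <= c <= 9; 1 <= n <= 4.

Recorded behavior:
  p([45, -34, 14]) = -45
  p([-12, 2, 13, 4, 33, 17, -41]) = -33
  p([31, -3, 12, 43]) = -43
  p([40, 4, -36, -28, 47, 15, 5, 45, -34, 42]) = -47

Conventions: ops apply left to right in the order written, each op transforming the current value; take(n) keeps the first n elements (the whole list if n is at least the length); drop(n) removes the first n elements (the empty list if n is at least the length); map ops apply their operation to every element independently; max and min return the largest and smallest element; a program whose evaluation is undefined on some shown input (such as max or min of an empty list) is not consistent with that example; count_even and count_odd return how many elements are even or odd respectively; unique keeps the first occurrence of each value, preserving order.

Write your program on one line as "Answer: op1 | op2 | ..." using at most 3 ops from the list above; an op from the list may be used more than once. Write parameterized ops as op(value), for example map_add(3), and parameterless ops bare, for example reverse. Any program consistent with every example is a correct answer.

map_neg | sort_desc | min

Check, running the answer program on each example:
  [45, -34, 14] -> [-45, 34, -14] -> [34, -14, -45] -> -45
  [-12, 2, 13, 4, 33, 17, -41] -> [12, -2, -13, -4, -33, -17, 41] -> [41, 12, -2, -4, -13, -17, -33] -> -33
  [31, -3, 12, 43] -> [-31, 3, -12, -43] -> [3, -12, -31, -43] -> -43
  [40, 4, -36, -28, 47, 15, 5, 45, -34, 42] -> [-40, -4, 36, 28, -47, -15, -5, -45, 34, -42] -> [36, 34, 28, -4, -5, -15, -40, -42, -45, -47] -> -47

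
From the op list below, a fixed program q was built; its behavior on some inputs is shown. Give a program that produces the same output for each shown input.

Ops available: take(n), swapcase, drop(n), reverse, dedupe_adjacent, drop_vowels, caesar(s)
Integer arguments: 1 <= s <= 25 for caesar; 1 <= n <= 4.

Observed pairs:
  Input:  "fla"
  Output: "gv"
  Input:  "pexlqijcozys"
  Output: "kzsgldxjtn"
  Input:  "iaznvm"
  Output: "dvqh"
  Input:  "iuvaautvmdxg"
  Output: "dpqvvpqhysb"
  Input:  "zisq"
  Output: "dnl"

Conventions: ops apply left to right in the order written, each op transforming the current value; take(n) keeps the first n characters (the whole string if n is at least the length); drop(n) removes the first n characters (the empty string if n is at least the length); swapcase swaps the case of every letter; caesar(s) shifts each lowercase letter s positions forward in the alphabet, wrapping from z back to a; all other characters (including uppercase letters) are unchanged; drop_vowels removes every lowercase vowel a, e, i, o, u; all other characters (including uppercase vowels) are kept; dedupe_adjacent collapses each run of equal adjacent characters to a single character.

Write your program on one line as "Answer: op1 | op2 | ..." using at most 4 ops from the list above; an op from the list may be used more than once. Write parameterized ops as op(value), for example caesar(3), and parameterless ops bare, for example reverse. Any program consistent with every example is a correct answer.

reverse | caesar(21) | reverse | drop_vowels

Check, running the answer program on each example:
  "fla" -> "alf" -> "vga" -> "agv" -> "gv"
  "pexlqijcozys" -> "syzocjiqlxep" -> "ntujxedlgszk" -> "kzsgldexjutn" -> "kzsgldxjtn"
  "iaznvm" -> "mvnzai" -> "hqiuvd" -> "dvuiqh" -> "dvqh"
  "iuvaautvmdxg" -> "gxdmvtuaavui" -> "bsyhqopvvqpd" -> "dpqvvpoqhysb" -> "dpqvvpqhysb"
  "zisq" -> "qsiz" -> "lndu" -> "udnl" -> "dnl"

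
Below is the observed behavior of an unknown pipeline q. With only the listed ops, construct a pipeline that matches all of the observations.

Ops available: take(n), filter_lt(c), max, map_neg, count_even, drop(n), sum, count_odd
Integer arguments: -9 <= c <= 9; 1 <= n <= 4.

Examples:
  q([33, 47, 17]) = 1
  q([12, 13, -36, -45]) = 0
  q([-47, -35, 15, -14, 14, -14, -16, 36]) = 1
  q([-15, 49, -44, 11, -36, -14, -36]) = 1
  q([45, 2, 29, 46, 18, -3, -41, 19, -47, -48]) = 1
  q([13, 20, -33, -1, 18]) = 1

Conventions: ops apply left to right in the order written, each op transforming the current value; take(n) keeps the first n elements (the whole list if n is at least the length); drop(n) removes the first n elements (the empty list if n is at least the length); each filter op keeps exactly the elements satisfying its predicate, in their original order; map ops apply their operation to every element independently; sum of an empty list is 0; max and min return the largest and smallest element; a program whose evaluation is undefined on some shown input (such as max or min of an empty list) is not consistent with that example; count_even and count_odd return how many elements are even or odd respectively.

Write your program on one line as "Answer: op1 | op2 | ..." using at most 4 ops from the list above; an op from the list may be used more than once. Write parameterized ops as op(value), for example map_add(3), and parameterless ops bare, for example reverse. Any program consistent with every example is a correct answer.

take(3) | map_neg | take(1) | count_odd

Check, running the answer program on each example:
  [33, 47, 17] -> [33, 47, 17] -> [-33, -47, -17] -> [-33] -> 1
  [12, 13, -36, -45] -> [12, 13, -36] -> [-12, -13, 36] -> [-12] -> 0
  [-47, -35, 15, -14, 14, -14, -16, 36] -> [-47, -35, 15] -> [47, 35, -15] -> [47] -> 1
  [-15, 49, -44, 11, -36, -14, -36] -> [-15, 49, -44] -> [15, -49, 44] -> [15] -> 1
  [45, 2, 29, 46, 18, -3, -41, 19, -47, -48] -> [45, 2, 29] -> [-45, -2, -29] -> [-45] -> 1
  [13, 20, -33, -1, 18] -> [13, 20, -33] -> [-13, -20, 33] -> [-13] -> 1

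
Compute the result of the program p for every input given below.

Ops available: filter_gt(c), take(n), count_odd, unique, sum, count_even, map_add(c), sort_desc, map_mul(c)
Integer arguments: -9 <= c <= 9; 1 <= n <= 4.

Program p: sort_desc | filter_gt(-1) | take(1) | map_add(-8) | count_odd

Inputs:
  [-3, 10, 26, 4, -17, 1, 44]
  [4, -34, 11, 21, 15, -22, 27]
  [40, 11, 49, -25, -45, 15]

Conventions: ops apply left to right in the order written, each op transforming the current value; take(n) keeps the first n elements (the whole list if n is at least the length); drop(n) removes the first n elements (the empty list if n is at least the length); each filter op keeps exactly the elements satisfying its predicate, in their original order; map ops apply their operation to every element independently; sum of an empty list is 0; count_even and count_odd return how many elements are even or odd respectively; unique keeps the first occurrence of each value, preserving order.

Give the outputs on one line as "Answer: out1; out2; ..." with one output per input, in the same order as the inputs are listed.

Execution, op by op:
  [-3, 10, 26, 4, -17, 1, 44] -> [44, 26, 10, 4, 1, -3, -17] -> [44, 26, 10, 4, 1] -> [44] -> [36] -> 0
  [4, -34, 11, 21, 15, -22, 27] -> [27, 21, 15, 11, 4, -22, -34] -> [27, 21, 15, 11, 4] -> [27] -> [19] -> 1
  [40, 11, 49, -25, -45, 15] -> [49, 40, 15, 11, -25, -45] -> [49, 40, 15, 11] -> [49] -> [41] -> 1

0; 1; 1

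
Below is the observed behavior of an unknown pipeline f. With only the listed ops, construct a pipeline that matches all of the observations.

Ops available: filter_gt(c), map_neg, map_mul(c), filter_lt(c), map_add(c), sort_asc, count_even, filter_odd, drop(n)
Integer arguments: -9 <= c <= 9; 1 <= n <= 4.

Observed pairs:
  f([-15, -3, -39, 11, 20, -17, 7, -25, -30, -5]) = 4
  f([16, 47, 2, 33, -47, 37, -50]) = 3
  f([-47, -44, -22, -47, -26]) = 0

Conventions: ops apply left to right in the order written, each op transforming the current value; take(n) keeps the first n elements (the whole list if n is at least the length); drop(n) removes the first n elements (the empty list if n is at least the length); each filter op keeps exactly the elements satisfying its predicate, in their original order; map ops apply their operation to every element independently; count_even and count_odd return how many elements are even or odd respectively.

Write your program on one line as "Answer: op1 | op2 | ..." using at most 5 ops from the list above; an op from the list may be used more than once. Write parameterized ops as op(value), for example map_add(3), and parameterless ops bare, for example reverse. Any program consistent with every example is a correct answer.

filter_gt(-7) | map_add(3) | map_neg | count_even

Check, running the answer program on each example:
  [-15, -3, -39, 11, 20, -17, 7, -25, -30, -5] -> [-3, 11, 20, 7, -5] -> [0, 14, 23, 10, -2] -> [0, -14, -23, -10, 2] -> 4
  [16, 47, 2, 33, -47, 37, -50] -> [16, 47, 2, 33, 37] -> [19, 50, 5, 36, 40] -> [-19, -50, -5, -36, -40] -> 3
  [-47, -44, -22, -47, -26] -> [] -> [] -> [] -> 0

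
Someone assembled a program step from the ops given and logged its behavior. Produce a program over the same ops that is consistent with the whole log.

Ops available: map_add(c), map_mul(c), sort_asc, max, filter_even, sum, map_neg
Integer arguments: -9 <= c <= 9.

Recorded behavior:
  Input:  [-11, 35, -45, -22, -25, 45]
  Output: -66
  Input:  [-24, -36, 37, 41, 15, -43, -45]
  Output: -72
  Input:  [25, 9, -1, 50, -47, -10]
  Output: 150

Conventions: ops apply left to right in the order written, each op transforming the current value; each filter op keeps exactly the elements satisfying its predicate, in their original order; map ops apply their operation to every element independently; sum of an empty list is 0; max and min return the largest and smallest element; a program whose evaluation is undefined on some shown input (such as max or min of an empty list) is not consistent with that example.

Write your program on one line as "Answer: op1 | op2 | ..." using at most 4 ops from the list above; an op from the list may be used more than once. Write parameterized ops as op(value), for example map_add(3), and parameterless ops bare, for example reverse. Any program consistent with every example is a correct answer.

filter_even | map_mul(-3) | map_neg | max

Check, running the answer program on each example:
  [-11, 35, -45, -22, -25, 45] -> [-22] -> [66] -> [-66] -> -66
  [-24, -36, 37, 41, 15, -43, -45] -> [-24, -36] -> [72, 108] -> [-72, -108] -> -72
  [25, 9, -1, 50, -47, -10] -> [50, -10] -> [-150, 30] -> [150, -30] -> 150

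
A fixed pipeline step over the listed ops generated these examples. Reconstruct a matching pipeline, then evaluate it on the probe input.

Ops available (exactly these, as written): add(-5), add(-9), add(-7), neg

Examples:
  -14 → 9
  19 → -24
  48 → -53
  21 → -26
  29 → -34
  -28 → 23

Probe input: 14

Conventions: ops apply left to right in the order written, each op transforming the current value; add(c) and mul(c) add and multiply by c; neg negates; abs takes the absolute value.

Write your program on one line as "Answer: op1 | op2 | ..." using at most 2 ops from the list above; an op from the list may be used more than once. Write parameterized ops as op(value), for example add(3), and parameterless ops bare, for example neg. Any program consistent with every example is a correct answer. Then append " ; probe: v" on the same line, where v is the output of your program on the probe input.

neg | add(-5) ; probe: -19

Check, running the answer program on each example:
  -14 -> 14 -> 9
  19 -> -19 -> -24
  48 -> -48 -> -53
  21 -> -21 -> -26
  29 -> -29 -> -34
  -28 -> 28 -> 23
  probe: 14 -> -14 -> -19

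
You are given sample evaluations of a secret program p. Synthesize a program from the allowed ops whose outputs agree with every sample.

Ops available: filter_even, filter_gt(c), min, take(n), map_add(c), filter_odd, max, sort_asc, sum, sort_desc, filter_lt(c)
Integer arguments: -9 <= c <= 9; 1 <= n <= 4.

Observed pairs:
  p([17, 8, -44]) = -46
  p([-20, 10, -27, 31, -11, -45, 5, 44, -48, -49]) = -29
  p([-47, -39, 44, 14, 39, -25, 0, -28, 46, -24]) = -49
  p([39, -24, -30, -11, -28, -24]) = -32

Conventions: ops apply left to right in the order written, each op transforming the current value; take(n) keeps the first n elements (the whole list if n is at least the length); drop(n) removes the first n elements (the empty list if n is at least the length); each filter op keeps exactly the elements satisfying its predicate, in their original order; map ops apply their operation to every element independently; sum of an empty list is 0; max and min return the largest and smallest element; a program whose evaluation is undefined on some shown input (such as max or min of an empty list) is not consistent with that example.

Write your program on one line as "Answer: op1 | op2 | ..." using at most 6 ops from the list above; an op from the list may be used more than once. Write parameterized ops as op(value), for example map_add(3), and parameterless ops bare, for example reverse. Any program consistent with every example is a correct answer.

map_add(5) | map_add(-1) | map_add(-6) | take(3) | min

Check, running the answer program on each example:
  [17, 8, -44] -> [22, 13, -39] -> [21, 12, -40] -> [15, 6, -46] -> [15, 6, -46] -> -46
  [-20, 10, -27, 31, -11, -45, 5, 44, -48, -49] -> [-15, 15, -22, 36, -6, -40, 10, 49, -43, -44] -> [-16, 14, -23, 35, -7, -41, 9, 48, -44, -45] -> [-22, 8, -29, 29, -13, -47, 3, 42, -50, -51] -> [-22, 8, -29] -> -29
  [-47, -39, 44, 14, 39, -25, 0, -28, 46, -24] -> [-42, -34, 49, 19, 44, -20, 5, -23, 51, -19] -> [-43, -35, 48, 18, 43, -21, 4, -24, 50, -20] -> [-49, -41, 42, 12, 37, -27, -2, -30, 44, -26] -> [-49, -41, 42] -> -49
  [39, -24, -30, -11, -28, -24] -> [44, -19, -25, -6, -23, -19] -> [43, -20, -26, -7, -24, -20] -> [37, -26, -32, -13, -30, -26] -> [37, -26, -32] -> -32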